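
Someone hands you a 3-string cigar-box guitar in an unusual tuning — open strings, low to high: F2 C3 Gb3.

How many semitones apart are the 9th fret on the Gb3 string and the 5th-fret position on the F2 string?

Gb3 at fret 9 → Eb4 (MIDI 63); F2 at fret 5 → Bb2 (MIDI 46).
63 − 46 = 17, so the two pitches are 17 semitones apart, with Eb4 the higher.

17 semitones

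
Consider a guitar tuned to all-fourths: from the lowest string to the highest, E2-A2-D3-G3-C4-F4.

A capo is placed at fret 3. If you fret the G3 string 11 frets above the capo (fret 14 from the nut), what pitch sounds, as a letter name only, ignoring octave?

A

The capo raises the open G3 by 3 semitones to A#3; fretting 11 more gives G3 + 3 + 11 = G3 + 14 semitones, landing on A.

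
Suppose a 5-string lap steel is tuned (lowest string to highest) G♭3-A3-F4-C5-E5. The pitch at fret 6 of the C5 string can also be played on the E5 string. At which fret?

2

C5 at fret 6 is C5 + 6 semitones = G♭5.
The open E5 string is 4 semitones above the open C5, so the same pitch on the E5 string lies at fret 6 − 4 = 2.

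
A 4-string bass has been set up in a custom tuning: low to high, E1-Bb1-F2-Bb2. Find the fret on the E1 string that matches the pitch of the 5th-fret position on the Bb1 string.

11

Bb1 at fret 5 is Bb1 + 5 semitones = Eb2.
The open E1 string is 6 semitones below the open Bb1, so the same pitch on the E1 string lies at fret 5 + 6 = 11.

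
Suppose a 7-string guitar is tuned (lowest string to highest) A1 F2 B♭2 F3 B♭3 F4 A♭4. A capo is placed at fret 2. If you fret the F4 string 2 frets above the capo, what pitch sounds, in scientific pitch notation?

The capo raises the open F4 by 2 semitones to G4; fretting 2 more gives F4 + 2 + 2 = F4 + 4 semitones = A4.

A4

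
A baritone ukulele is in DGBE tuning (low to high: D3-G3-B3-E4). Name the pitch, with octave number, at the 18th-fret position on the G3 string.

C#5

Each fret is one semitone, so G3 + 18 = C#5.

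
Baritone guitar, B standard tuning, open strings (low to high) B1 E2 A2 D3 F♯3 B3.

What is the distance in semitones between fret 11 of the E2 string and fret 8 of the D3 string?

E2 at fret 11 → D♯3 (MIDI 51); D3 at fret 8 → A♯3 (MIDI 58).
51 − 58 = -7, so the two pitches are 7 semitones apart, with A♯3 the higher.

7 semitones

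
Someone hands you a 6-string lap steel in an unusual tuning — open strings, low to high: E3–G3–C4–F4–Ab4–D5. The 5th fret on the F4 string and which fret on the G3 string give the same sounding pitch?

F4 at fret 5 is F4 + 5 semitones = Bb4.
The open G3 string is 10 semitones below the open F4, so the same pitch on the G3 string lies at fret 5 + 10 = 15.

15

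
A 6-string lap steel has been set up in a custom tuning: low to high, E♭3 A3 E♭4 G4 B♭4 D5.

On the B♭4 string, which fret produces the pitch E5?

E5 is 6 semitones above the open B♭4 (Bb–B–C–Db–D–Eb–E), so it sits at fret 6.

6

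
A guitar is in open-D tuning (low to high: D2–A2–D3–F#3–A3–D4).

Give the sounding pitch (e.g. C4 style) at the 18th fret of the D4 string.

G#5

The open D4 string plus 18 semitones: D–D#–E–F–…–F#–G–G#.
The walk passes from B into C once, so the octave number goes from 4 to 5.
(Equivalently spelled Ab5.)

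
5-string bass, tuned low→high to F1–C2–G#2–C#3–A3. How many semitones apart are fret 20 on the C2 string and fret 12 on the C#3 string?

5 semitones

C2 at fret 20 → G#3 (MIDI 56); C#3 at fret 12 → C#4 (MIDI 61).
56 − 61 = -5, so the two pitches are 5 semitones apart, with C#4 the higher.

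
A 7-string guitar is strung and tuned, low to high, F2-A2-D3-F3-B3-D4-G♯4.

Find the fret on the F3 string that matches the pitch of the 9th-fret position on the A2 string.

1

A2 at fret 9 is A2 + 9 semitones = F♯3.
The open F3 string is 8 semitones above the open A2, so the same pitch on the F3 string lies at fret 9 − 8 = 1.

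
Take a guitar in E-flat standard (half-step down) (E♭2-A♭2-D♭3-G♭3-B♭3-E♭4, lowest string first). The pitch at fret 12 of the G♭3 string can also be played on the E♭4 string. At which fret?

3

Fret 12 on G♭3 is MIDI 54 + 12 = 66 (G♭4). On the E♭4 string (open MIDI 63), that pitch is 66 − 63 = fret 3.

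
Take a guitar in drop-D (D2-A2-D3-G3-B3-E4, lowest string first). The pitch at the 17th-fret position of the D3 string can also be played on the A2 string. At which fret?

22

Fret 17 on D3 is MIDI 50 + 17 = 67 (G4). On the A2 string (open MIDI 45), that pitch is 67 − 45 = fret 22.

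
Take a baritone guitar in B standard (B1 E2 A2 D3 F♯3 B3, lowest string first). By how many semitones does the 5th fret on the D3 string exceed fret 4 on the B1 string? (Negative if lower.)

16 semitones

D3 at fret 5 → G3 (MIDI 55); B1 at fret 4 → D♯2 (MIDI 39).
55 − 39 = 16, so the two pitches are 16 semitones apart.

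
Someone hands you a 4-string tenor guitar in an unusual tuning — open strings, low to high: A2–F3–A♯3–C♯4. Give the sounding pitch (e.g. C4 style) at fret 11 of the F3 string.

Each fret is one semitone, so F3 + 11 = E4.

E4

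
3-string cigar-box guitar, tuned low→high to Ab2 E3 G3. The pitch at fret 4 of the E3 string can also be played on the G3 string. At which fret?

1

E3 at fret 4 is E3 + 4 semitones = Ab3.
The open G3 string is 3 semitones above the open E3, so the same pitch on the G3 string lies at fret 4 − 3 = 1.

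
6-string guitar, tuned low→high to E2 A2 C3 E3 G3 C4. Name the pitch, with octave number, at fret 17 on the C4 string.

The open C4 string plus 17 semitones: C–C#–D–D#–…–D#–E–F.
The walk passes from B into C once, so the octave number goes from 4 to 5.

F5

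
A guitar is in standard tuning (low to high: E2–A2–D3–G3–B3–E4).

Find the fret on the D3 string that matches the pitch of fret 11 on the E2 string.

1

E2 at fret 11 is E2 + 11 semitones = D#3.
The open D3 string is 10 semitones above the open E2, so the same pitch on the D3 string lies at fret 11 − 10 = 1.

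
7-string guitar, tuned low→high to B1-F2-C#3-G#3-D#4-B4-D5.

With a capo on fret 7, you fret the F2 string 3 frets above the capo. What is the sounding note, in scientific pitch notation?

The capo raises the open F2 by 7 semitones to C3; fretting 3 more gives F2 + 7 + 3 = F2 + 10 semitones = D#3.
(Also written Eb.)

D#3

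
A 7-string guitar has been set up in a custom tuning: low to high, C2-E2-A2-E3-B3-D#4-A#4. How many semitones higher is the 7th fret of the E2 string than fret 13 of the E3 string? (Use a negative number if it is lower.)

E2 at fret 7 → B2 (MIDI 47); E3 at fret 13 → F4 (MIDI 65).
47 − 65 = -18, so the two pitches are 18 semitones apart.

-18 semitones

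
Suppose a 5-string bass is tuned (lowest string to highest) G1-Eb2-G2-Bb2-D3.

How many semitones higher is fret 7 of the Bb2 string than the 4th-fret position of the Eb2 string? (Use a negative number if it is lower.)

Bb2 at fret 7 → F3 (MIDI 53); Eb2 at fret 4 → G2 (MIDI 43).
53 − 43 = 10, so the two pitches are 10 semitones apart.

10 semitones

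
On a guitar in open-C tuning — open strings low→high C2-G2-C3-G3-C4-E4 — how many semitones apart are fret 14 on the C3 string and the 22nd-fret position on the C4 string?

20 semitones

C3 at fret 14 → D4 (MIDI 62); C4 at fret 22 → A#5 (MIDI 82).
62 − 82 = -20, so the two pitches are 20 semitones apart, with A#5 the higher.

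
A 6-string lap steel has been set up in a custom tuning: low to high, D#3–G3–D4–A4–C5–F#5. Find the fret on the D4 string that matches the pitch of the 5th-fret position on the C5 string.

C5 at fret 5 is C5 + 5 semitones = F5.
The open D4 string is 10 semitones below the open C5, so the same pitch on the D4 string lies at fret 5 + 10 = 15.

15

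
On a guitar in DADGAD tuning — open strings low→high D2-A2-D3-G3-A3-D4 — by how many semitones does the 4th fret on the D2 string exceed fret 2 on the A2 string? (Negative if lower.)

D2 at fret 4 → F#2 (MIDI 42); A2 at fret 2 → B2 (MIDI 47).
42 − 47 = -5, so the two pitches are 5 semitones apart.

-5 semitones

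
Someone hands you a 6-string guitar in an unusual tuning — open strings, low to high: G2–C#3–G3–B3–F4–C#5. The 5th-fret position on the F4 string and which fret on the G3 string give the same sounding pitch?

F4 at fret 5 is F4 + 5 semitones = A#4.
The open G3 string is 10 semitones below the open F4, so the same pitch on the G3 string lies at fret 5 + 10 = 15.

15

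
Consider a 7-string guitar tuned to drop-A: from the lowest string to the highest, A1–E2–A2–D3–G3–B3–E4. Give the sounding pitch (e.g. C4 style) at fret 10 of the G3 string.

The open G3 string plus 10 semitones: G–G#–A–A#–…–D#–E–F.
The walk passes from B into C once, so the octave number goes from 3 to 4.

F4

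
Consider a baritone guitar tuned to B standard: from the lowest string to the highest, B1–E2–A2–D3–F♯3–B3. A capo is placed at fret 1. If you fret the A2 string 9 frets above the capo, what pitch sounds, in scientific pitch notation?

The capo raises the open A2 by 1 semitone to A♯2; fretting 9 more gives A2 + 1 + 9 = A2 + 10 semitones = G3.

G3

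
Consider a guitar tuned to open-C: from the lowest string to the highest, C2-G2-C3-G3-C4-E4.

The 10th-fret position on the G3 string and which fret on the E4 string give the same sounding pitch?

G3 at fret 10 is G3 + 10 semitones = F4.
The open E4 string is 9 semitones above the open G3, so the same pitch on the E4 string lies at fret 10 − 9 = 1.

1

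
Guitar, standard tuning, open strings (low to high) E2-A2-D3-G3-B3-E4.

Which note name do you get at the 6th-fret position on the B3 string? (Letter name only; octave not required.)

B3 is MIDI 59. Adding 6 gives 65; 65 mod 12 = 5, i.e. F.

F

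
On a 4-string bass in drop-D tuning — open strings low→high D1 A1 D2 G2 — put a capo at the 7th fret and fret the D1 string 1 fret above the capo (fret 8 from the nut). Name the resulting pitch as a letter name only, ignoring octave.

The capo raises the open D1 by 7 semitones to A1; fretting 1 more gives D1 + 7 + 1 = D1 + 8 semitones, landing on A♯.
(Also written B♭.)

A♯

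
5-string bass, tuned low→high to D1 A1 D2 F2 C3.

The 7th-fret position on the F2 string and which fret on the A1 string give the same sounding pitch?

F2 at fret 7 is F2 + 7 semitones = C3.
The open A1 string is 8 semitones below the open F2, so the same pitch on the A1 string lies at fret 7 + 8 = 15.

15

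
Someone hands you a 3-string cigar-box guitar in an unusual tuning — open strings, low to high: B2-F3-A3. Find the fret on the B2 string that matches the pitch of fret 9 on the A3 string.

Fret 9 on A3 is MIDI 57 + 9 = 66 (F♯4). On the B2 string (open MIDI 47), that pitch is 66 − 47 = fret 19.

19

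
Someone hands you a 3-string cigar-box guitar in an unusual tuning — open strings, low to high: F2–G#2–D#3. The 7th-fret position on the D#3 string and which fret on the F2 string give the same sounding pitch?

17

D#3 at fret 7 is D#3 + 7 semitones = A#3.
The open F2 string is 10 semitones below the open D#3, so the same pitch on the F2 string lies at fret 7 + 10 = 17.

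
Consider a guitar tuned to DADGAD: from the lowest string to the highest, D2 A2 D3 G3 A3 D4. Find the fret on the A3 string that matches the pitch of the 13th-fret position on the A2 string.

1

A2 at fret 13 is A2 + 13 semitones = A#3.
The open A3 string is 12 semitones above the open A2, so the same pitch on the A3 string lies at fret 13 − 12 = 1.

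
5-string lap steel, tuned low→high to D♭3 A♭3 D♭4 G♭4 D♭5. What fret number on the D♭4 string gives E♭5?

E♭5 is 14 semitones above the open D♭4 (Db–D–Eb–E–…–Db–D–Eb), so it sits at fret 14.

14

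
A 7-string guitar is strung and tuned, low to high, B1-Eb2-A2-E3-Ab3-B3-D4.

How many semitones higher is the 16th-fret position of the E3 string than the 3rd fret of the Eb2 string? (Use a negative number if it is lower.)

26 semitones

E3 at fret 16 → Ab4 (MIDI 68); Eb2 at fret 3 → Gb2 (MIDI 42).
68 − 42 = 26, so the two pitches are 26 semitones apart.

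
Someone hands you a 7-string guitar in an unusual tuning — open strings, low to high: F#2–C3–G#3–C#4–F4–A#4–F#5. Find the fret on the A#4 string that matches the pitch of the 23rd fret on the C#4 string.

14

C#4 at fret 23 is C#4 + 23 semitones = C6.
The open A#4 string is 9 semitones above the open C#4, so the same pitch on the A#4 string lies at fret 23 − 9 = 14.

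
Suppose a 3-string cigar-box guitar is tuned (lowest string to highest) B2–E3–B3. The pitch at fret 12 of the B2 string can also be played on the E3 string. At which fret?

7

Fret 12 on B2 is MIDI 47 + 12 = 59 (B3). On the E3 string (open MIDI 52), that pitch is 59 − 52 = fret 7.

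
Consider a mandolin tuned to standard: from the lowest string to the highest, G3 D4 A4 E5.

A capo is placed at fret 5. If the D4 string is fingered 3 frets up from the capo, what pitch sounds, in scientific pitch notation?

The capo raises the open D4 by 5 semitones to G4; fretting 3 more gives D4 + 5 + 3 = D4 + 8 semitones = A♯4.

A♯4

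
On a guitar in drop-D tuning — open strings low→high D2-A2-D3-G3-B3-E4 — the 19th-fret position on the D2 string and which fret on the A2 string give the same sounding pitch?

Fret 19 on D2 is MIDI 38 + 19 = 57 (A3). On the A2 string (open MIDI 45), that pitch is 57 − 45 = fret 12.

12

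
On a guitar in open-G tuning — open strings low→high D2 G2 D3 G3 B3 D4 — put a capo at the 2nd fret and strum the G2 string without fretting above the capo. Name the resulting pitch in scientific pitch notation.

The capo raises the open G2 by 2 semitones to A2; fretting 0 more gives G2 + 2 + 0 = G2 + 2 semitones = A2.

A2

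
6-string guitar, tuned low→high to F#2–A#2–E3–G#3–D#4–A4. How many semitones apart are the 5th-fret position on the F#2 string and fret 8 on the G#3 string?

F#2 at fret 5 → B2 (MIDI 47); G#3 at fret 8 → E4 (MIDI 64).
47 − 64 = -17, so the two pitches are 17 semitones apart, with E4 the higher.

17 semitones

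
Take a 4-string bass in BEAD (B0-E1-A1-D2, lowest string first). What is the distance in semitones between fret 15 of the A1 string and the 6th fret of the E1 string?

A1 at fret 15 → C3 (MIDI 48); E1 at fret 6 → A#1 (MIDI 34).
48 − 34 = 14, so the two pitches are 14 semitones apart, with C3 the higher.

14 semitones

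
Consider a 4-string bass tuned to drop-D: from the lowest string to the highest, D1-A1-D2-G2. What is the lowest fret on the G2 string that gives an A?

From G2, count semitones up the chromatic scale until reaching A: G–G#–A — 2 steps.

2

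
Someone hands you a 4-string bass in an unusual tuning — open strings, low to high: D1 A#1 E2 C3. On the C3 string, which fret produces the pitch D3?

D3 is 2 semitones above the open C3 (C–C#–D), so it sits at fret 2.

2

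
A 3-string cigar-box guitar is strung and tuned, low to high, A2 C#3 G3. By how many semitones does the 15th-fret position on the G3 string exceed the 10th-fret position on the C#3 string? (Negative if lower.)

G3 at fret 15 → A#4 (MIDI 70); C#3 at fret 10 → B3 (MIDI 59).
70 − 59 = 11, so the two pitches are 11 semitones apart.

11 semitones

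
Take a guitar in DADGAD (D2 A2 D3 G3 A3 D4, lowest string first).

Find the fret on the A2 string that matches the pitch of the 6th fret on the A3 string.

Fret 6 on A3 is MIDI 57 + 6 = 63 (D#4). On the A2 string (open MIDI 45), that pitch is 63 − 45 = fret 18.

18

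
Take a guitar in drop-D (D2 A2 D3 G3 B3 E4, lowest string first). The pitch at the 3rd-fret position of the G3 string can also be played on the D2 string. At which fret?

20

G3 at fret 3 is G3 + 3 semitones = A♯3.
The open D2 string is 17 semitones below the open G3, so the same pitch on the D2 string lies at fret 3 + 17 = 20.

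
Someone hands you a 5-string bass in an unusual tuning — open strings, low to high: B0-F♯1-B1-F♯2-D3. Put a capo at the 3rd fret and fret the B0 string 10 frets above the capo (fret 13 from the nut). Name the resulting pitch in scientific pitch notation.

The capo raises the open B0 by 3 semitones to D1; fretting 10 more gives B0 + 3 + 10 = B0 + 13 semitones = C2.

C2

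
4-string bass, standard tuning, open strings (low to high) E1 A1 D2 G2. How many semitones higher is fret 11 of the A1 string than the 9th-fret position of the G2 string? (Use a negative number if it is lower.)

-8 semitones

A1 at fret 11 → G#2 (MIDI 44); G2 at fret 9 → E3 (MIDI 52).
44 − 52 = -8, so the two pitches are 8 semitones apart.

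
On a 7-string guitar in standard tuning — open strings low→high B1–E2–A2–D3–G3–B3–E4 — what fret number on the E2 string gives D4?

22

D4 is 22 semitones above the open E2 (E–F–F#–G–…–C–C#–D), so it sits at fret 22.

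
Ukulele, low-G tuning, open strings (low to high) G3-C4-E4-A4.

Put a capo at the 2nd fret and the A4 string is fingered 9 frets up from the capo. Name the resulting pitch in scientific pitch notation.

The capo raises the open A4 by 2 semitones to B4; fretting 9 more gives A4 + 2 + 9 = A4 + 11 semitones = G#5.
(Also written Ab.)

G#5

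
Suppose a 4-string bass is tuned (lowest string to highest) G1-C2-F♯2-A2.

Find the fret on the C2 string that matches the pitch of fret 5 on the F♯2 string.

11

F♯2 at fret 5 is F♯2 + 5 semitones = B2.
The open C2 string is 6 semitones below the open F♯2, so the same pitch on the C2 string lies at fret 5 + 6 = 11.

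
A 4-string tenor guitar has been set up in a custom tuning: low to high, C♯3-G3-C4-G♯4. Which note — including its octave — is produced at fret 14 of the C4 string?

D5

The open C4 string plus 14 semitones: C–C#–D–D#–…–C–C#–D.
The walk passes from B into C once, so the octave number goes from 4 to 5.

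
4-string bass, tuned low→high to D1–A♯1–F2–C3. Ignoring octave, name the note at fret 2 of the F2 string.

F2 is MIDI 41. Adding 2 gives 43; 43 mod 12 = 7, i.e. G.

G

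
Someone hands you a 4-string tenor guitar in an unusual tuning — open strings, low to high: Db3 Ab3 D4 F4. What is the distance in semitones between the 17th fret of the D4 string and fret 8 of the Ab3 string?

15 semitones

D4 at fret 17 → G5 (MIDI 79); Ab3 at fret 8 → E4 (MIDI 64).
79 − 64 = 15, so the two pitches are 15 semitones apart, with G5 the higher.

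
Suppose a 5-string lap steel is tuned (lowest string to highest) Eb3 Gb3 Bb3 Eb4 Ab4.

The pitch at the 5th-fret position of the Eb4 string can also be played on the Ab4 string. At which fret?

Eb4 at fret 5 is Eb4 + 5 semitones = Ab4.
The open Ab4 string is 5 semitones above the open Eb4, so the same pitch on the Ab4 string lies at fret 5 − 5 = 0.

0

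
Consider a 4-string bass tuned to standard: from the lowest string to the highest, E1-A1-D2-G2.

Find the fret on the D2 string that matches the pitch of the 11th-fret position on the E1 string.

1

Fret 11 on E1 is MIDI 28 + 11 = 39 (D#2). On the D2 string (open MIDI 38), that pitch is 39 − 38 = fret 1.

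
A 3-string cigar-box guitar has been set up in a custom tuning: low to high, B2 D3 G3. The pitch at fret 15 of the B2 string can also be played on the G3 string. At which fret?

B2 at fret 15 is B2 + 15 semitones = D4.
The open G3 string is 8 semitones above the open B2, so the same pitch on the G3 string lies at fret 15 − 8 = 7.

7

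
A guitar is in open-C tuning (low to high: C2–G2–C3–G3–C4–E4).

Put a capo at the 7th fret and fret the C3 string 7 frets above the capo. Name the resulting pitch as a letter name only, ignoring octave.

The capo raises the open C3 by 7 semitones to G3; fretting 7 more gives C3 + 7 + 7 = C3 + 14 semitones, landing on D.

D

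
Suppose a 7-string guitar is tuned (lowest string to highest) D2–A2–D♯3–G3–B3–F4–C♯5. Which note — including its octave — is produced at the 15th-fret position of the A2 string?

C4

Each fret is one semitone, so A2 + 15 = C4.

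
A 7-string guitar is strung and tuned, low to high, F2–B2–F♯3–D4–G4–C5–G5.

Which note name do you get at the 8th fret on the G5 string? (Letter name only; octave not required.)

Each fret is one semitone, so G5 + 8 = D♯.

D♯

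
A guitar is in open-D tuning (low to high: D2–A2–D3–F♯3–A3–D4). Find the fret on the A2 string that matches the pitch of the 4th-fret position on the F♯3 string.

Fret 4 on F♯3 is MIDI 54 + 4 = 58 (A♯3). On the A2 string (open MIDI 45), that pitch is 58 − 45 = fret 13.

13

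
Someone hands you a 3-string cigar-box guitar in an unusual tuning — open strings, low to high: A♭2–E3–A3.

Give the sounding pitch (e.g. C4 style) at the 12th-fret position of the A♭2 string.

A♭3

The open A♭2 string plus 12 semitones: Ab–A–Bb–B–…–Gb–G–Ab.
The walk passes from B into C once, so the octave number goes from 2 to 3.
(Equivalently spelled G♯3.)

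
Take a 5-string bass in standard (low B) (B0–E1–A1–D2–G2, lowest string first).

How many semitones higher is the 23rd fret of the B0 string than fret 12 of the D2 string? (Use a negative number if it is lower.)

B0 at fret 23 → A#2 (MIDI 46); D2 at fret 12 → D3 (MIDI 50).
46 − 50 = -4, so the two pitches are 4 semitones apart.

-4 semitones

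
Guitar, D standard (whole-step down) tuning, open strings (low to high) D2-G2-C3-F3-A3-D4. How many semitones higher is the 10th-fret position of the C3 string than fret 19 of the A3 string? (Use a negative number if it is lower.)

C3 at fret 10 → A#3 (MIDI 58); A3 at fret 19 → E5 (MIDI 76).
58 − 76 = -18, so the two pitches are 18 semitones apart.

-18 semitones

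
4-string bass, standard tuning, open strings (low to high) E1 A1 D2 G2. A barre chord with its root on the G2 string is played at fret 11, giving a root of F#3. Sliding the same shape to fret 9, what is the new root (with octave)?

E3

Moving from fret 11 to fret 9 shifts the root by -2 semitones.
F#3 down 2 semitones is E3.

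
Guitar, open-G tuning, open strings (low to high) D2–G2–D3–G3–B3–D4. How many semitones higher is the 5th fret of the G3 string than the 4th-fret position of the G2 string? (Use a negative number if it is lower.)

13 semitones

G3 at fret 5 → C4 (MIDI 60); G2 at fret 4 → B2 (MIDI 47).
60 − 47 = 13, so the two pitches are 13 semitones apart.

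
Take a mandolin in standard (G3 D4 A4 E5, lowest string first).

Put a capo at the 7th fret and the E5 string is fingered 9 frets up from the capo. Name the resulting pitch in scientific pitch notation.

The capo raises the open E5 by 7 semitones to B5; fretting 9 more gives E5 + 7 + 9 = E5 + 16 semitones = G#6.

G#6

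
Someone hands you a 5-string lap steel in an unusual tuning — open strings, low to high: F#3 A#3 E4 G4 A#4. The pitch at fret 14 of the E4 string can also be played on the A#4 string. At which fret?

8

Fret 14 on E4 is MIDI 64 + 14 = 78 (F#5). On the A#4 string (open MIDI 70), that pitch is 78 − 70 = fret 8.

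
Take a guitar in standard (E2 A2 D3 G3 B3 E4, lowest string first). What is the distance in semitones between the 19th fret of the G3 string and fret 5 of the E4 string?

G3 at fret 19 → D5 (MIDI 74); E4 at fret 5 → A4 (MIDI 69).
74 − 69 = 5, so the two pitches are 5 semitones apart, with D5 the higher.

5 semitones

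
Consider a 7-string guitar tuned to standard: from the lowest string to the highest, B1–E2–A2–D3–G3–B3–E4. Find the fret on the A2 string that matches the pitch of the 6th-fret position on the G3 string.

16

Fret 6 on G3 is MIDI 55 + 6 = 61 (C#4). On the A2 string (open MIDI 45), that pitch is 61 − 45 = fret 16.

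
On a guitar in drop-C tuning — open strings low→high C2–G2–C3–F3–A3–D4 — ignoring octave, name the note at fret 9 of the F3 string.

D

The open F3 string plus 9 semitones: F–F#–G–G#–A–A#–B–C–C#–D.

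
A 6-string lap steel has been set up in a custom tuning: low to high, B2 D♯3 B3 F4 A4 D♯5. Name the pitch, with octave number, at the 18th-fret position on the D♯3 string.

A4

Each fret is one semitone, so D♯3 + 18 = A4.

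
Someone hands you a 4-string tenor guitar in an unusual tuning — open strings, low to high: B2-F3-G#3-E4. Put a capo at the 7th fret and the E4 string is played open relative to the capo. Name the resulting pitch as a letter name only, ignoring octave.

B

The capo raises the open E4 by 7 semitones to B4; fretting 0 more gives E4 + 7 + 0 = E4 + 7 semitones, landing on B.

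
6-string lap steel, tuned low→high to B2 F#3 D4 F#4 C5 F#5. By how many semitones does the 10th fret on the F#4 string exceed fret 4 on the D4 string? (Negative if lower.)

F#4 at fret 10 → E5 (MIDI 76); D4 at fret 4 → F#4 (MIDI 66).
76 − 66 = 10, so the two pitches are 10 semitones apart.

10 semitones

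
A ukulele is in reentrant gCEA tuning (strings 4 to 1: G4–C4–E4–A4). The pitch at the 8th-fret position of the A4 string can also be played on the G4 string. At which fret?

10

A4 at fret 8 is A4 + 8 semitones = F5.
The open G4 string is 2 semitones below the open A4, so the same pitch on the G4 string lies at fret 8 + 2 = 10.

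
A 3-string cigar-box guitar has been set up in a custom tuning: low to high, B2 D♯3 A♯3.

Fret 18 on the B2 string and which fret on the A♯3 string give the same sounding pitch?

B2 at fret 18 is B2 + 18 semitones = F4.
The open A♯3 string is 11 semitones above the open B2, so the same pitch on the A♯3 string lies at fret 18 − 11 = 7.

7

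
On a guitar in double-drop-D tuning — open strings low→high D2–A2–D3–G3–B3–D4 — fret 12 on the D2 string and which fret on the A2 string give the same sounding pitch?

5

D2 at fret 12 is D2 + 12 semitones = D3.
The open A2 string is 7 semitones above the open D2, so the same pitch on the A2 string lies at fret 12 − 7 = 5.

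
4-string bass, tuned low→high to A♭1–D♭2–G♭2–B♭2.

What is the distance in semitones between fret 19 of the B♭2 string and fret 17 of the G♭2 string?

6 semitones

B♭2 at fret 19 → F4 (MIDI 65); G♭2 at fret 17 → B3 (MIDI 59).
65 − 59 = 6, so the two pitches are 6 semitones apart, with F4 the higher.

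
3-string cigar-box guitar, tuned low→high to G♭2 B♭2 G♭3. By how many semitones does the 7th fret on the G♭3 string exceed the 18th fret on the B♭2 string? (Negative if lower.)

G♭3 at fret 7 → D♭4 (MIDI 61); B♭2 at fret 18 → E4 (MIDI 64).
61 − 64 = -3, so the two pitches are 3 semitones apart.

-3 semitones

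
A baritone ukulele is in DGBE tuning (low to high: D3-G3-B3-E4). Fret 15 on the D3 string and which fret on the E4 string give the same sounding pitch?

1

Fret 15 on D3 is MIDI 50 + 15 = 65 (F4). On the E4 string (open MIDI 64), that pitch is 65 − 64 = fret 1.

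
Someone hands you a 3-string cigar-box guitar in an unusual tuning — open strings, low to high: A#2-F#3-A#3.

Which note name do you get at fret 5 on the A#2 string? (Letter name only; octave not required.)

A#2 is MIDI 46. Adding 5 gives 51; 51 mod 12 = 3, i.e. D#.
(Equivalently spelled Eb.)

D#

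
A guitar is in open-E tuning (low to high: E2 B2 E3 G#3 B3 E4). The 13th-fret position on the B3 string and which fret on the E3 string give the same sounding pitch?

B3 at fret 13 is B3 + 13 semitones = C5.
The open E3 string is 7 semitones below the open B3, so the same pitch on the E3 string lies at fret 13 + 7 = 20.

20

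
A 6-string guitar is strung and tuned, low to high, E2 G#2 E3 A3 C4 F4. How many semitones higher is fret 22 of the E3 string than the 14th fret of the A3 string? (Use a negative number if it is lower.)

3 semitones

E3 at fret 22 → D5 (MIDI 74); A3 at fret 14 → B4 (MIDI 71).
74 − 71 = 3, so the two pitches are 3 semitones apart.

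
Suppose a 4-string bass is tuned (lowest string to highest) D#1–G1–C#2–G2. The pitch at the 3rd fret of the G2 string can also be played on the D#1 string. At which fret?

19

G2 at fret 3 is G2 + 3 semitones = A#2.
The open D#1 string is 16 semitones below the open G2, so the same pitch on the D#1 string lies at fret 3 + 16 = 19.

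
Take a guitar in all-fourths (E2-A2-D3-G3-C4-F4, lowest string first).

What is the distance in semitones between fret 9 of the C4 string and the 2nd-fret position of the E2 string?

27 semitones

C4 at fret 9 → A4 (MIDI 69); E2 at fret 2 → F#2 (MIDI 42).
69 − 42 = 27, so the two pitches are 27 semitones apart, with A4 the higher.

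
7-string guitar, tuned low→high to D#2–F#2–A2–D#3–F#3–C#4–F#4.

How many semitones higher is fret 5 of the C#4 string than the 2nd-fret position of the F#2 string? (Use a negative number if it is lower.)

C#4 at fret 5 → F#4 (MIDI 66); F#2 at fret 2 → G#2 (MIDI 44).
66 − 44 = 22, so the two pitches are 22 semitones apart.

22 semitones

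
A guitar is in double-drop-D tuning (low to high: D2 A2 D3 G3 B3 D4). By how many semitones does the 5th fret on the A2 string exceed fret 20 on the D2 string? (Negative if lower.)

A2 at fret 5 → D3 (MIDI 50); D2 at fret 20 → A#3 (MIDI 58).
50 − 58 = -8, so the two pitches are 8 semitones apart.

-8 semitones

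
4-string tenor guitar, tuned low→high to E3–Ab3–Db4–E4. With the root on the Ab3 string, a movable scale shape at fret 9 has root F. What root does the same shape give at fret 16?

C

Moving from fret 9 to fret 16 shifts the root by 7 semitones.
F up 7 semitones is C.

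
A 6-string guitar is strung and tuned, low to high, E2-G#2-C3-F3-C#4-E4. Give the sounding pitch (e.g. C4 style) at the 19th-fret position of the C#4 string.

The open C#4 string plus 19 semitones: C#–D–D#–E–…–F#–G–G#.
The walk passes from B into C once, so the octave number goes from 4 to 5.

G#5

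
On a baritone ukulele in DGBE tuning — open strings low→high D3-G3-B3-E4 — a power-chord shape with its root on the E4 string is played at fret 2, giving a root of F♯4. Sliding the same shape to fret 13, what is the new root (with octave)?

F5

Moving from fret 2 to fret 13 shifts the root by 11 semitones.
F♯4 up 11 semitones is F5.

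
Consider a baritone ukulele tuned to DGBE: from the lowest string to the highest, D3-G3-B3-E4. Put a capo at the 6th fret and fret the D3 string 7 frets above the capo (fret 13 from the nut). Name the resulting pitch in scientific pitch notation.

The capo raises the open D3 by 6 semitones to G♯3; fretting 7 more gives D3 + 6 + 7 = D3 + 13 semitones = D♯4.
(Also written E♭.)

D♯4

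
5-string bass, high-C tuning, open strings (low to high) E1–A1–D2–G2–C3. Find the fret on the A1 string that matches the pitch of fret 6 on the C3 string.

21

C3 at fret 6 is C3 + 6 semitones = F#3.
The open A1 string is 15 semitones below the open C3, so the same pitch on the A1 string lies at fret 6 + 15 = 21.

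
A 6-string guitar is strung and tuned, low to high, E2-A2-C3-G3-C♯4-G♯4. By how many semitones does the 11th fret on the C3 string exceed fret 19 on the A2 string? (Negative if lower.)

-5 semitones

C3 at fret 11 → B3 (MIDI 59); A2 at fret 19 → E4 (MIDI 64).
59 − 64 = -5, so the two pitches are 5 semitones apart.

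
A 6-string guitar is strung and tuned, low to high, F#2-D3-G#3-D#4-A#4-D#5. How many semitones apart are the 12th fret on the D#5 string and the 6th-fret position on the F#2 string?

D#5 at fret 12 → D#6 (MIDI 87); F#2 at fret 6 → C3 (MIDI 48).
87 − 48 = 39, so the two pitches are 39 semitones apart, with D#6 the higher.

39 semitones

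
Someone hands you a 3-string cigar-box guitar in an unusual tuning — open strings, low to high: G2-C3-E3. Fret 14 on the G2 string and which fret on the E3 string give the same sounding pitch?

5

G2 at fret 14 is G2 + 14 semitones = A3.
The open E3 string is 9 semitones above the open G2, so the same pitch on the E3 string lies at fret 14 − 9 = 5.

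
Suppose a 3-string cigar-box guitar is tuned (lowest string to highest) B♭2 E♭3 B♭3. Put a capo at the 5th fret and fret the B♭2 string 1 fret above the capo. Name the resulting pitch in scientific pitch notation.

E3

The capo raises the open B♭2 by 5 semitones to E♭3; fretting 1 more gives B♭2 + 5 + 1 = B♭2 + 6 semitones = E3.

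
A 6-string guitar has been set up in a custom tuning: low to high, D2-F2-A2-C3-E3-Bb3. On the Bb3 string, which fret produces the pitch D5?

16

D5 is 16 semitones above the open Bb3 (Bb–B–C–Db–…–C–Db–D), so it sits at fret 16.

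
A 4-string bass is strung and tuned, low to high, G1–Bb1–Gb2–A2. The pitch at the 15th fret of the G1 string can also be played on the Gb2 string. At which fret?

4

Fret 15 on G1 is MIDI 31 + 15 = 46 (Bb2). On the Gb2 string (open MIDI 42), that pitch is 46 − 42 = fret 4.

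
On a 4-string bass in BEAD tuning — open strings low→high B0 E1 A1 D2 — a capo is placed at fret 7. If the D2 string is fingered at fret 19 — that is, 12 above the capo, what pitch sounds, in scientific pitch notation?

A3

The capo raises the open D2 by 7 semitones to A2; fretting 12 more gives D2 + 7 + 12 = D2 + 19 semitones = A3.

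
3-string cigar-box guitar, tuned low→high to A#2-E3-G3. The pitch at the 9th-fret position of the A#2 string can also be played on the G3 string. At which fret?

0

A#2 at fret 9 is A#2 + 9 semitones = G3.
The open G3 string is 9 semitones above the open A#2, so the same pitch on the G3 string lies at fret 9 − 9 = 0.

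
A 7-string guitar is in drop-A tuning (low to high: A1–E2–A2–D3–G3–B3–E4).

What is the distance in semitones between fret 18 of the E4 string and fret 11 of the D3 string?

21 semitones

E4 at fret 18 → A#5 (MIDI 82); D3 at fret 11 → C#4 (MIDI 61).
82 − 61 = 21, so the two pitches are 21 semitones apart, with A#5 the higher.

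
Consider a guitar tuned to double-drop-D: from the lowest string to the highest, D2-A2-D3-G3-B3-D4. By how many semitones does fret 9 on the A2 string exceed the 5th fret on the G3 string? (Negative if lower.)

-6 semitones

A2 at fret 9 → F#3 (MIDI 54); G3 at fret 5 → C4 (MIDI 60).
54 − 60 = -6, so the two pitches are 6 semitones apart.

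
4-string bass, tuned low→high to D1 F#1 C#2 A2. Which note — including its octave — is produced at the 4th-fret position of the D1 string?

D1 is MIDI 26. Adding 4 gives 30, which is F#1.
(Equivalently spelled Gb1.)

F#1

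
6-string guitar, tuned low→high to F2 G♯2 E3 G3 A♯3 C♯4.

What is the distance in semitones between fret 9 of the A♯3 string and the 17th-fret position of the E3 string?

2 semitones

A♯3 at fret 9 → G4 (MIDI 67); E3 at fret 17 → A4 (MIDI 69).
67 − 69 = -2, so the two pitches are 2 semitones apart, with A4 the higher.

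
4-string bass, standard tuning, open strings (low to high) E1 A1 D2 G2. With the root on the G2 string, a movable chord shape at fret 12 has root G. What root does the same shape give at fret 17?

C

Moving from fret 12 to fret 17 shifts the root by 5 semitones.
G up 5 semitones is C.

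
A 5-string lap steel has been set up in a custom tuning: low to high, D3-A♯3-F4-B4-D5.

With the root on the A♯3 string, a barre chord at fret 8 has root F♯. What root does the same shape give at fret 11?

Moving from fret 8 to fret 11 shifts the root by 3 semitones.
F♯ up 3 semitones is A.

A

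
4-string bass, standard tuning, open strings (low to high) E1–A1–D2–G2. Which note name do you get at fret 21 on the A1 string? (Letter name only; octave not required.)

F♯

A1 is MIDI 33. Adding 21 gives 54; 54 mod 12 = 6, i.e. F♯.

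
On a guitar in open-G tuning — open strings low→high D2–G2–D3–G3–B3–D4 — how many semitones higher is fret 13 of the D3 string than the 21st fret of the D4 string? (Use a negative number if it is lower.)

-20 semitones

D3 at fret 13 → D#4 (MIDI 63); D4 at fret 21 → B5 (MIDI 83).
63 − 83 = -20, so the two pitches are 20 semitones apart.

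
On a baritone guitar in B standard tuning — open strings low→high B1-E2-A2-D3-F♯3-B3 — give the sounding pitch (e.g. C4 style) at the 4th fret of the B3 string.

D♯4

The open B3 string plus 4 semitones: B–C–C#–D–D#.
The walk passes from B into C once, so the octave number goes from 3 to 4.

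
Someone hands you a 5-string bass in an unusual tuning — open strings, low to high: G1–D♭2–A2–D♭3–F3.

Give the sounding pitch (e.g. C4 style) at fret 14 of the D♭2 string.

Each fret is one semitone, so D♭2 + 14 = E♭3.

E♭3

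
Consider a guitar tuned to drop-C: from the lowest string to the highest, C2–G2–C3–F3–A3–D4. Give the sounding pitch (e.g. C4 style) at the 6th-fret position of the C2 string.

F#2

C2 is MIDI 36. Adding 6 gives 42, which is F#2.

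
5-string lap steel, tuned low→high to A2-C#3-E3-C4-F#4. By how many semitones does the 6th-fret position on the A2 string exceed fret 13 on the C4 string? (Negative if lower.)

A2 at fret 6 → D#3 (MIDI 51); C4 at fret 13 → C#5 (MIDI 73).
51 − 73 = -22, so the two pitches are 22 semitones apart.

-22 semitones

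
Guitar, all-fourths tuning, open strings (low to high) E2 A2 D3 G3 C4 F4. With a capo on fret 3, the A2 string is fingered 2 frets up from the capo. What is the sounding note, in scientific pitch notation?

D3

The capo raises the open A2 by 3 semitones to C3; fretting 2 more gives A2 + 3 + 2 = A2 + 5 semitones = D3.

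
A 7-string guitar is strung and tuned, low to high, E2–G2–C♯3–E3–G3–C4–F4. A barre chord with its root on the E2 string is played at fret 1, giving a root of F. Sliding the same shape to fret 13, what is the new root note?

F

Moving from fret 1 to fret 13 shifts the root by 12 semitones.
F up 12 semitones is F.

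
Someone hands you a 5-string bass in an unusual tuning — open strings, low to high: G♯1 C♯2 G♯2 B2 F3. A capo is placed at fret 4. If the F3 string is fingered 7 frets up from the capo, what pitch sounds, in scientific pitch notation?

The capo raises the open F3 by 4 semitones to A3; fretting 7 more gives F3 + 4 + 7 = F3 + 11 semitones = E4.

E4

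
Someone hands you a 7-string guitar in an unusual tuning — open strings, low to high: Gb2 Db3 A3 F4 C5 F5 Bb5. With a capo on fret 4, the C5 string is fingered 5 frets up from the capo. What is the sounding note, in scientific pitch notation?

The capo raises the open C5 by 4 semitones to E5; fretting 5 more gives C5 + 4 + 5 = C5 + 9 semitones = A5.

A5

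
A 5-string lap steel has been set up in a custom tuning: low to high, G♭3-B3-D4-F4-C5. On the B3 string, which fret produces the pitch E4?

5

E4 is 5 semitones above the open B3 (B–C–Db–D–Eb–E), so it sits at fret 5.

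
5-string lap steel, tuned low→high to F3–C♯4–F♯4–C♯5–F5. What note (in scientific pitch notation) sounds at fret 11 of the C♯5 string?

The open C♯5 string plus 11 semitones: C#–D–D#–E–…–A#–B–C.
The walk passes from B into C once, so the octave number goes from 5 to 6.

C6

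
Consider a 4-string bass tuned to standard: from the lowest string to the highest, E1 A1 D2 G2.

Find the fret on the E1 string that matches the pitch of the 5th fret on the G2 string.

20

G2 at fret 5 is G2 + 5 semitones = C3.
The open E1 string is 15 semitones below the open G2, so the same pitch on the E1 string lies at fret 5 + 15 = 20.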